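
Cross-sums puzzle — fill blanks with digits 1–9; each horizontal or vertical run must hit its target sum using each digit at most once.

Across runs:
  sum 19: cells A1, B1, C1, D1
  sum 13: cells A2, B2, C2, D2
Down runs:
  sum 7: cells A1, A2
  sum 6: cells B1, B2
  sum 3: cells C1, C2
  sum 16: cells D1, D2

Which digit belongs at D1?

9

3 in 2 cells must be {1,2}; 16 in 2 cells must be {7,9}.
Only 7 fits D2 under both its across sum 13 and down sum 16.
D1 = 16 − 7 = 9 completes the 16 down.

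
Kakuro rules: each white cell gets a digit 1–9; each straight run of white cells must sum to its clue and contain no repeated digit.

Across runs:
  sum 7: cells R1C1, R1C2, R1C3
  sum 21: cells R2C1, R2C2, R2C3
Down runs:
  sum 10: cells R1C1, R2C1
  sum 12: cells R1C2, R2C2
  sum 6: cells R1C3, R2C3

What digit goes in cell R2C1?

9

7 in 3 cells must be {1,2,4}.
The 7 across and the 12 down share only 4, so R1C2 = 4.
R2C2 = 12 − 4 = 8 completes the 12 down.
Given what's placed, R2C3 must be 4 to fit the 21 across and 6 down.
R1C3 = 6 − 4 = 2 completes the 6 down.
R2C1 = 21 − 12 = 9 completes the 21 across.
R1C1 = 7 − 6 = 1 completes the 7 across.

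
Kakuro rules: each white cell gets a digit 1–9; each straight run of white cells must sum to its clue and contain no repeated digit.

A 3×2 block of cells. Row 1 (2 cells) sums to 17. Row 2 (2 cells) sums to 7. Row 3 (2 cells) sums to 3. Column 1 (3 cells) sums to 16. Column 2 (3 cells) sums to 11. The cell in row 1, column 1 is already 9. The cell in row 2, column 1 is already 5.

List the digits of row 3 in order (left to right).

2 1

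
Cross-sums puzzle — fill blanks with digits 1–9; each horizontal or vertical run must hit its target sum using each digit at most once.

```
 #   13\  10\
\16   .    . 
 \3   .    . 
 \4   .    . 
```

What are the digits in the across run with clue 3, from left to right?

16 in 2 cells must be {7,9}; 3 in 2 cells must be {1,2}; 4 in 2 cells must be {1,3}.
The 16 across and the 10 down share only 7, so R1C2 = 7.
Given what's placed, R3C2 must be 1 to fit the 4 across and 10 down.
R1C1 = 16 − 7 = 9 completes the 16 across.
R2C1 = 1: the only remaining digit allowed by both the 3 across and the 13 down.
R2C2 = 3 − 1 = 2 completes the 3 across.
R3C1 = 4 − 1 = 3 completes the 4 across.

1 2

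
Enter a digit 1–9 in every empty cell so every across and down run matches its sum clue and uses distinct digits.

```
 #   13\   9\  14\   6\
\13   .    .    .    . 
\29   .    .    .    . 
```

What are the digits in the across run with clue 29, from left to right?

9 7 8 5

29 in 4 cells must be {5,7,8,9}.
Only 5 fits R2C4 under both its across sum 29 and down sum 6.
R1C4 = 6 − 5 = 1 completes the 6 down.
Nothing is forced directly, so branch on R2C2, whose candidates are 7 or 8. If R2C2 = 8: then R1C2 would have to be in {2,3,4,5,6,7} for the 13 across but in {1} for the 9 down — contradiction. So R2C2 = 7.
R1C2 = 9 − 7 = 2 completes the 9 down.
R1C3 = 6: the only remaining digit allowed by both the 13 across and the 14 down.
R2C3 = 14 − 6 = 8 completes the 14 down.
R1C1 = 13 − 9 = 4 completes the 13 across.
R2C1 = 29 − 20 = 9 completes the 29 across.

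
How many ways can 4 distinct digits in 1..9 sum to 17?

4 distinct digits from 1–9 sum between 10 and 30.

9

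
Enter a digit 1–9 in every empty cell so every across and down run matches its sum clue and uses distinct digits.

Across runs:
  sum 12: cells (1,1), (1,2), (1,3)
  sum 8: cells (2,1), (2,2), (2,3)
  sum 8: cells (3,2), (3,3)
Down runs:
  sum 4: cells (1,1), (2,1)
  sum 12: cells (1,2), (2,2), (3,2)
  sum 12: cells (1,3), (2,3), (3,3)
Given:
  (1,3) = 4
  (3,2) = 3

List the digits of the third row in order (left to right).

3 5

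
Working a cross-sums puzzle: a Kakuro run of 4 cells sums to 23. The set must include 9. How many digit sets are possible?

4 distinct digits from 1–9 sum between 10 and 30.
Keeping only sets containing 9.
Enumerating: {1,5,8,9}, {1,6,7,9}, {2,4,8,9}, {2,5,7,9}, {3,4,7,9}, {3,5,6,9}.

6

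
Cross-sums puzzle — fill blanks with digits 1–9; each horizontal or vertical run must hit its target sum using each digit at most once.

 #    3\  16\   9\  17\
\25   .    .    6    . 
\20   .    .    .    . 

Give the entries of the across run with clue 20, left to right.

1 7 3 9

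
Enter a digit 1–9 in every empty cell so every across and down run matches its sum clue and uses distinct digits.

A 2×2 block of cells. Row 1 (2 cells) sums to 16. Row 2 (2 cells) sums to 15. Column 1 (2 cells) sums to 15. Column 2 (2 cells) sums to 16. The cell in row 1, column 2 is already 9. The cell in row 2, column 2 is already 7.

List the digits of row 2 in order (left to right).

8 7

16 in 2 cells must be {7,9}.
(1,1) = 16 − 9 = 7 completes the 16 across.
(2,1) = 15 − 7 = 8 completes the 15 across.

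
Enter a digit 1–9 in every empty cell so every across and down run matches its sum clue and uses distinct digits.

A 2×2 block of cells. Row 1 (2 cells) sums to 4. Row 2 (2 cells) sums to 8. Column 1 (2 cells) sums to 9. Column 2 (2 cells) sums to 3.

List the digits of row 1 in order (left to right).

3, 1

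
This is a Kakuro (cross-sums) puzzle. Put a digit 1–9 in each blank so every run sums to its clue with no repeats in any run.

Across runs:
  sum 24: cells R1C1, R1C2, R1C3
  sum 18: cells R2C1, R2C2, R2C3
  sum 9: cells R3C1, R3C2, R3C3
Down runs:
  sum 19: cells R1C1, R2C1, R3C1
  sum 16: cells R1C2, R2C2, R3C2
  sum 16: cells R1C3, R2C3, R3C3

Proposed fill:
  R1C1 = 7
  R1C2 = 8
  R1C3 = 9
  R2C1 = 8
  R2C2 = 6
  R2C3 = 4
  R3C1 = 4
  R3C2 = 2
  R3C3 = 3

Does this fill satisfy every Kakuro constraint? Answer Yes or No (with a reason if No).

Across: 7+8+9=24; 8+6+4=18; 4+2+3=9. Down: 7+8+4=19; 8+6+2=16; 9+4+3=16. No digit repeats within any run.

Yes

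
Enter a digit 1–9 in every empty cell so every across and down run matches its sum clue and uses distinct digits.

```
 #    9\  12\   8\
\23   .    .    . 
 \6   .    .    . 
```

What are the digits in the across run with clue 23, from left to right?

23 in 3 cells must be {6,8,9}; 6 in 3 cells must be {1,2,3}.
The 23 across and the 8 down share only 6, so R1C3 = 6.
The 6 across and the 12 down share only 3, so R2C2 = 3.
R2C3 = 8 − 6 = 2 completes the 8 down.
R1C1 = 8: the only remaining digit allowed by both the 23 across and the 9 down.
R1C2 = 23 − 14 = 9 completes the 23 across.
R2C1 = 6 − 5 = 1 completes the 6 across.

8, 9, 6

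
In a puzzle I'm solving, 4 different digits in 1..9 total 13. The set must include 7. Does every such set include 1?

Yes

The only way to make 13 from 4 distinct digits under that restriction is {1,2,3,7}, which contains 1.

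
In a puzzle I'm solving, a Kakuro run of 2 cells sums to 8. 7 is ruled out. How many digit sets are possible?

2 distinct digits from 1–9 sum between 3 and 17.
Dropping sets that contain 7.
Enumerating: {2,6}, {3,5}.

2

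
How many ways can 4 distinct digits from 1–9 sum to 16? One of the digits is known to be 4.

4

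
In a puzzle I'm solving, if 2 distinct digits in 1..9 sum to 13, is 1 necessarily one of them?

No

Counterexample: {4,9} sums to 13 without using 1.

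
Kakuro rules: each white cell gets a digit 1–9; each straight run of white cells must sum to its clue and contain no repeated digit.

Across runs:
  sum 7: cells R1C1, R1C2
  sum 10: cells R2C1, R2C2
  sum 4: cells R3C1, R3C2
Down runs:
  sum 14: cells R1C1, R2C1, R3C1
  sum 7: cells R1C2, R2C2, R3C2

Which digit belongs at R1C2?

2

4 in 2 cells must be {1,3}; 7 in 3 cells must be {1,2,4}.
The 4 across and the 7 down share only 1, so R3C2 = 1.
R3C1 = 4 − 1 = 3 completes the 4 across.
Nothing is forced directly, so branch on R1C2, whose candidates are 2 or 4. If R1C2 = 4: then R1C1 would have to be in {3} for the 7 across but in {2,4,5,6,7,9} for the 14 down — contradiction. So R1C2 = 2.
R1C1 = 7 − 2 = 5 completes the 7 across.
R2C1 = 14 − 8 = 6 completes the 14 down.
R2C2 = 10 − 6 = 4 completes the 10 across.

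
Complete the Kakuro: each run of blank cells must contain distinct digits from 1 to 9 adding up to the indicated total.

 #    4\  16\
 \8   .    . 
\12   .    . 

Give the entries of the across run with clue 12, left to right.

4 in 2 cells must be {1,3}; 16 in 2 cells must be {7,9}.
The 8 across and the 16 down share only 7, so R1C2 = 7.
The 12 across and the 4 down share only 3, so R2C1 = 3.
R2C2 = 12 − 3 = 9 completes the 12 across.
R1C1 = 8 − 7 = 1 completes the 8 across.

3 9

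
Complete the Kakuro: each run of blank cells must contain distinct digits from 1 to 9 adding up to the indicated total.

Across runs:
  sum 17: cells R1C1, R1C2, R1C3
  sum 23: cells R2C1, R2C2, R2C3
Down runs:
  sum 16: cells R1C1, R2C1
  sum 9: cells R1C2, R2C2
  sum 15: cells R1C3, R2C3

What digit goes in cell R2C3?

6

23 in 3 cells must be {6,8,9}; 16 in 2 cells must be {7,9}.
The 23 across and the 16 down share only 9, so R2C1 = 9.
R1C1 = 16 − 9 = 7 completes the 16 down.
Nothing is forced directly, so branch on R2C2, whose candidates are 6 or 8. If R2C2 = 6: then R1C2 would have to be in {1,2,4,6,8,9} for the 17 across but in {3} for the 9 down — contradiction. So R2C2 = 8.
R1C2 = 9 − 8 = 1 completes the 9 down.
R1C3 = 17 − 8 = 9 completes the 17 across.
R2C3 = 23 − 17 = 6 completes the 23 across.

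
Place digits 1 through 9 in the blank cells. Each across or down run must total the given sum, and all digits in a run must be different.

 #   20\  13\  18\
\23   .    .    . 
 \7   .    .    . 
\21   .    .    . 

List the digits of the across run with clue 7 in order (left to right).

4 2 1

23 in 3 cells must be {6,8,9}; 7 in 3 cells must be {1,2,4}.
Only 4 fits R2C1 under both its across sum 7 and down sum 20.
Given what's placed, R1C1 must be 9 to fit the 23 across and 20 down.
R3C1 = 20 − 13 = 7 completes the 20 down.
No cell is forced outright now. R2C3 can only be 1 or 2 (the digits allowed by both its 7 across and its 18 down). If R2C3 = 2: then R1C3 would have to be in {6,8} for the 23 across but in {7,9} for the 18 down — contradiction. So R2C3 = 1.
Given what's placed, R1C3 must be 8 to fit the 23 across and 18 down.
R2C2 = 7 − 5 = 2 completes the 7 across.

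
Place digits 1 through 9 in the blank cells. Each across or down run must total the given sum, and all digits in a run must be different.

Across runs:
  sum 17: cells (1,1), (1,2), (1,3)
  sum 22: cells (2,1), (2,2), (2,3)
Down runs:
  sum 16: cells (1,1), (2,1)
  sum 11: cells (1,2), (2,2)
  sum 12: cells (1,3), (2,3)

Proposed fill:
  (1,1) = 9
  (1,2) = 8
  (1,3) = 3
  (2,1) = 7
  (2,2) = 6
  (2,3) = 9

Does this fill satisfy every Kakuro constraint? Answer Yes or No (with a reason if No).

No — the across run (1,1)–(1,3) sums to 20, not 17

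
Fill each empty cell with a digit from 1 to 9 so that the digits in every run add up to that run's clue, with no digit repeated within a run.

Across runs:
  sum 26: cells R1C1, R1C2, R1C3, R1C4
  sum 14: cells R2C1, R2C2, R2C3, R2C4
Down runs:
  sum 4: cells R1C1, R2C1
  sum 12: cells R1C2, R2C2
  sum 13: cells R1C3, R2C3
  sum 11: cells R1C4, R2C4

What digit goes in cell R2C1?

1

4 in 2 cells must be {1,3}.
Only 3 fits R1C1 under both its across sum 26 and down sum 4.
R2C1 = 4 − 3 = 1 completes the 4 down.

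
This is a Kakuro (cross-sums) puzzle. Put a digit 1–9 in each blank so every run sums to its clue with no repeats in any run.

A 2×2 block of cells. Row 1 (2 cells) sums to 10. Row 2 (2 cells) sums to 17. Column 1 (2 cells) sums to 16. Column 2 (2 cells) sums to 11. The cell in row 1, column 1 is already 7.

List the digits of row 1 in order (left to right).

7 3

17 in 2 cells must be {8,9}; 16 in 2 cells must be {7,9}.
(1,2) = 10 − 7 = 3 completes the 10 across.
(2,1) = 16 − 7 = 9 completes the 16 down.
(2,2) = 17 − 9 = 8 completes the 17 across.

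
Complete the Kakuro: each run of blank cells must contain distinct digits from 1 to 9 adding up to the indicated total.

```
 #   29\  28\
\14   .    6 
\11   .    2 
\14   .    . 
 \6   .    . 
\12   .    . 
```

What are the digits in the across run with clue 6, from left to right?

1 5

R1C1 = 14 − 6 = 8 completes the 14 across.
R2C1 = 11 − 2 = 9 completes the 11 across.
No cell is forced outright now. R3C1 can only be 5 or 6 (the digits allowed by both its 14 across and its 29 down). If R3C1 = 5: that forces R3C2 = 9, R4C2 = 4, R5C2 = 7, after which R4C1 would have to be in {2} for the 6 across but in {1,3,4,6} for the 29 down — contradiction. So R3C1 = 6.
R3C2 = 14 − 6 = 8 completes the 14 across.
R4C2 = 5: the only remaining digit allowed by both the 6 across and the 28 down.
R5C2 = 28 − 21 = 7 completes the 28 down.
R4C1 = 6 − 5 = 1 completes the 6 across.
R5C1 = 12 − 7 = 5 completes the 12 across.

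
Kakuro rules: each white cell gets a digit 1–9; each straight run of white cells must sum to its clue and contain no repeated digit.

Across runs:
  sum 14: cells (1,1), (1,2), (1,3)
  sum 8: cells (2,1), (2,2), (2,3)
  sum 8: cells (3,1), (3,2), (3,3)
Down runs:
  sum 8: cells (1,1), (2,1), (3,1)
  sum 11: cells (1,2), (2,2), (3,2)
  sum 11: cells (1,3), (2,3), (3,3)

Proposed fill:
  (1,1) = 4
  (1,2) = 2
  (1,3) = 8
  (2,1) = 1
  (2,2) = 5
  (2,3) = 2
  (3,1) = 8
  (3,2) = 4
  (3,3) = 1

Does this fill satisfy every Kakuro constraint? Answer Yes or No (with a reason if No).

No — the across run (3,1)–(3,3) sums to 13, not 8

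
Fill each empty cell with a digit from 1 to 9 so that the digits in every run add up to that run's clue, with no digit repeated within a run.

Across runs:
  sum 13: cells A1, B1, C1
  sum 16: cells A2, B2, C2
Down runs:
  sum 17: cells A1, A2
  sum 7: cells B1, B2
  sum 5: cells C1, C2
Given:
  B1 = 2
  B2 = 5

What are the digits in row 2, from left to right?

9 5 2

17 in 2 cells must be {8,9}.
Given what's placed, A1 must be 8 to fit the 13 across and 17 down.
C1 = 13 − 10 = 3 completes the 13 across.
A2 = 17 − 8 = 9 completes the 17 down.
C2 = 16 − 14 = 2 completes the 16 across.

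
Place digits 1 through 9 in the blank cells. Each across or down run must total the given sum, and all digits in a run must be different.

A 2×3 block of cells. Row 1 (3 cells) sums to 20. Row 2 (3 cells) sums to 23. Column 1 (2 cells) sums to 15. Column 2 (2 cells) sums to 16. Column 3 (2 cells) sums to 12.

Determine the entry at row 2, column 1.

6

23 in 3 cells must be {6,8,9}; 16 in 2 cells must be {7,9}.
The 23 across and the 16 down share only 9, so (2,2) = 9.
Given what's placed, (2,3) must be 8 to fit the 23 across and 12 down.
(1,2) = 16 − 9 = 7 completes the 16 down.
(1,3) = 12 − 8 = 4 completes the 12 down.
(2,1) = 23 − 17 = 6 completes the 23 across.
(1,1) = 20 − 11 = 9 completes the 20 across.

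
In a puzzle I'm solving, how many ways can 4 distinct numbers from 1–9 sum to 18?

11

4 distinct digits from 1–9 sum between 10 and 30.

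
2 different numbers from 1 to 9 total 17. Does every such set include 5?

No

The only way to make 17 from 2 distinct digits is {8,9}, which does not contain 5.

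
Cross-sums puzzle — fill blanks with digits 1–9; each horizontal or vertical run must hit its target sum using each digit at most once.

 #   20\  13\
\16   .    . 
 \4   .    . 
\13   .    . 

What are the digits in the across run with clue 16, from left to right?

9 7

16 in 2 cells must be {7,9}; 4 in 2 cells must be {1,3}.
The 4 across and the 20 down share only 3, so R2C1 = 3.
R2C2 = 4 − 3 = 1 completes the 4 across.
Given what's placed, R1C1 must be 9 to fit the 16 across and 20 down.
R1C2 = 16 − 9 = 7 completes the 16 across.
R3C1 = 20 − 12 = 8 completes the 20 down.
R3C2 = 13 − 8 = 5 completes the 13 across.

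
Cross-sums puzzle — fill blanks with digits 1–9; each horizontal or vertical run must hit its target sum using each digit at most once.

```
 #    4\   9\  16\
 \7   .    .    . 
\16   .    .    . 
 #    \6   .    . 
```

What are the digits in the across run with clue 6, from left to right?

1 5

7 in 3 cells must be {1,2,4}; 4 in 2 cells must be {1,3}.
Only 1 fits R1C1 under both its across sum 7 and down sum 4.
R2C1 = 4 − 1 = 3 completes the 4 down.
Nothing is forced directly, so branch on R1C2, whose candidates are 2 or 4. If R1C2 = 4: that forces R1C3 = 2, after which R2C2 would have to be in {4,5,6,7,8,9} for the 16 across but in {2,3} for the 9 down — contradiction. So R1C2 = 2.
R1C3 = 7 − 3 = 4 completes the 7 across.
R3C3 = 5: the only remaining digit allowed by both the 6 across and the 16 down.
R2C3 = 16 − 9 = 7 completes the 16 down.
R3C2 = 6 − 5 = 1 completes the 6 across.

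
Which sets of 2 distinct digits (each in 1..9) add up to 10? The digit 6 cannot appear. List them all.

{1,9}; {2,8}; {3,7}

2 distinct digits from 1–9 sum between 3 and 17.
Dropping sets that contain 6.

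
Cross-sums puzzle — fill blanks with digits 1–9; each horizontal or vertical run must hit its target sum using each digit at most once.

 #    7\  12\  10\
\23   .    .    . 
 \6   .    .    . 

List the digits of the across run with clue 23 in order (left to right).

6, 9, 8

23 in 3 cells must be {6,8,9}; 6 in 3 cells must be {1,2,3}.
The 23 across and the 7 down share only 6, so R1C1 = 6.
R2C1 = 7 − 6 = 1 completes the 7 down.
Given what's placed, R2C2 must be 3 to fit the 6 across and 12 down.
R2C3 = 6 − 4 = 2 completes the 6 across.
R1C2 = 12 − 3 = 9 completes the 12 down.
R1C3 = 23 − 15 = 8 completes the 23 across.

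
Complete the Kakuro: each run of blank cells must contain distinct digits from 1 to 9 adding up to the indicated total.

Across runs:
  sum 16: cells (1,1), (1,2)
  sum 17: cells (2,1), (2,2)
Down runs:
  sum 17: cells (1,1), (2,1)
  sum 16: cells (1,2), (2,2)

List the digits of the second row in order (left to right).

8, 9

16 in 2 cells must be {7,9}; 17 in 2 cells must be {8,9}.
The 16 across and the 17 down share only 9, so (1,1) = 9.
(1,2) = 16 − 9 = 7 completes the 16 across.
(2,1) = 17 − 9 = 8 completes the 17 down.
(2,2) = 17 − 8 = 9 completes the 17 across.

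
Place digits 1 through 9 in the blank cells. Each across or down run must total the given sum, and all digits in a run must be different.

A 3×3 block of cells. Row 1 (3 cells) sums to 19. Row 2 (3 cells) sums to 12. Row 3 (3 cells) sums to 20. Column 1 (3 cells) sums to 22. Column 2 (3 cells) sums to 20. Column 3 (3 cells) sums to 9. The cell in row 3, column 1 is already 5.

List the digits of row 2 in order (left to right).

(3,3) = 6: the only remaining digit allowed by both the 20 across and the 9 down.
Given what's placed, (1,3) must be 2 to fit the 19 across and 9 down.
(2,3) = 9 − 8 = 1 completes the 9 down.
(3,2) = 20 − 11 = 9 completes the 20 across.
Given what's placed, (1,2) must be 8 to fit the 19 across and 20 down.
(2,2) = 20 − 17 = 3 completes the 20 down.
(1,1) = 19 − 10 = 9 completes the 19 across.
(2,1) = 12 − 4 = 8 completes the 12 across.

8, 3, 1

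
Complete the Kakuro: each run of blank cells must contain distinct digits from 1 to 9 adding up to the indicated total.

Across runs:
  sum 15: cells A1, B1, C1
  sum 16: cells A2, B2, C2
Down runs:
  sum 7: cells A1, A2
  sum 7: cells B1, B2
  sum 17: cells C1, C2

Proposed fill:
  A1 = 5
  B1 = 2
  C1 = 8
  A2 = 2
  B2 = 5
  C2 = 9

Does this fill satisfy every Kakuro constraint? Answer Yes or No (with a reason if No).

Yes

Across: 5+2+8=15; 2+5+9=16. Down: 5+2=7; 2+5=7; 8+9=17. No digit repeats within any run.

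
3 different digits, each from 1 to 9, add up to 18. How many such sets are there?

7

3 distinct digits from 1–9 sum between 6 and 24.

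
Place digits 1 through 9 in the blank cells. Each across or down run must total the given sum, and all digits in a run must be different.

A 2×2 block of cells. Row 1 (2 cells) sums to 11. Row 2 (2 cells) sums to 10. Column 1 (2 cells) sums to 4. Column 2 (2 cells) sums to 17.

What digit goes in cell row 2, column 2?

9

4 in 2 cells must be {1,3}; 17 in 2 cells must be {8,9}.
The 11 across and the 4 down share only 3, so (1,1) = 3.
(1,2) = 11 − 3 = 8 completes the 11 across.
(2,1) = 4 − 3 = 1 completes the 4 down.
(2,2) = 10 − 1 = 9 completes the 10 across.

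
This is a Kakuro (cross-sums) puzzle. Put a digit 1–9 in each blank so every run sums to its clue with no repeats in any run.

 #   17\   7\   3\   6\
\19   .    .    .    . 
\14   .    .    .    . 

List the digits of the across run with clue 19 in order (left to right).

9 4 1 5

17 in 2 cells must be {8,9}; 3 in 2 cells must be {1,2}.
Only 8 fits R2C1 under both its across sum 14 and down sum 17.
R1C1 = 17 − 8 = 9 completes the 17 down.
Nothing is forced directly, so branch on R1C3, whose candidates are 1 or 2. If R1C3 = 2: that forces R2C3 = 1, R2C4 = 2, after which R1C4 would have to be in {1,3,5,7} for the 19 across but in {4} for the 6 down — contradiction. So R1C3 = 1.
R2C3 = 3 − 1 = 2 completes the 3 down.
R2C4 = 1: the only remaining digit allowed by both the 14 across and the 6 down.
R1C4 = 6 − 1 = 5 completes the 6 down.
R2C2 = 14 − 11 = 3 completes the 14 across.
R1C2 = 19 − 15 = 4 completes the 19 across.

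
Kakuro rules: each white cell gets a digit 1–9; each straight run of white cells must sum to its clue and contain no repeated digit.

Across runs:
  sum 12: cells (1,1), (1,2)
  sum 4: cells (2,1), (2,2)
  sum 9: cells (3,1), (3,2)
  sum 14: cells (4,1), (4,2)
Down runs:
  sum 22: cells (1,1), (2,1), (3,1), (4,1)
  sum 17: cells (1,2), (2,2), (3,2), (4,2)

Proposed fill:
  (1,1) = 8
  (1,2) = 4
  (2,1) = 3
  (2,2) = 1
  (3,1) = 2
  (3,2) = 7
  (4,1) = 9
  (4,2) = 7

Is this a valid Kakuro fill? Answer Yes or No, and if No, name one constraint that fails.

No — the across run (4,1)–(4,2) sums to 16, not 14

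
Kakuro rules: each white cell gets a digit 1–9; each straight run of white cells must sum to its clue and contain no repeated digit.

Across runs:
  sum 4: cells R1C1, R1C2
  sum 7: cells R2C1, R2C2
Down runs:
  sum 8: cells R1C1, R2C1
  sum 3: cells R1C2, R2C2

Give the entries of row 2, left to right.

4 in 2 cells must be {1,3}; 3 in 2 cells must be {1,2}.
The 4 across and the 3 down share only 1, so R1C2 = 1.
R2C2 = 3 − 1 = 2 completes the 3 down.
R1C1 = 4 − 1 = 3 completes the 4 across.
R2C1 = 7 − 2 = 5 completes the 7 across.

5, 2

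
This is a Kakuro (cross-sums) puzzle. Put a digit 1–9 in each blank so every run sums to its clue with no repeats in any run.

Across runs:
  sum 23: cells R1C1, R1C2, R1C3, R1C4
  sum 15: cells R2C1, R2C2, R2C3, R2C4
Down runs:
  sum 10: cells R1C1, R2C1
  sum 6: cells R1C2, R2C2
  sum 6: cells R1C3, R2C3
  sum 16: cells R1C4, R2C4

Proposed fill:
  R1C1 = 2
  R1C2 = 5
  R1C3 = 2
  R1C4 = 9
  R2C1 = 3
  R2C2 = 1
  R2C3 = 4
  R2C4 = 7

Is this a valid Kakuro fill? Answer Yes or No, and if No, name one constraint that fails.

No — the across run R1C1–R1C4 sums to 18, not 23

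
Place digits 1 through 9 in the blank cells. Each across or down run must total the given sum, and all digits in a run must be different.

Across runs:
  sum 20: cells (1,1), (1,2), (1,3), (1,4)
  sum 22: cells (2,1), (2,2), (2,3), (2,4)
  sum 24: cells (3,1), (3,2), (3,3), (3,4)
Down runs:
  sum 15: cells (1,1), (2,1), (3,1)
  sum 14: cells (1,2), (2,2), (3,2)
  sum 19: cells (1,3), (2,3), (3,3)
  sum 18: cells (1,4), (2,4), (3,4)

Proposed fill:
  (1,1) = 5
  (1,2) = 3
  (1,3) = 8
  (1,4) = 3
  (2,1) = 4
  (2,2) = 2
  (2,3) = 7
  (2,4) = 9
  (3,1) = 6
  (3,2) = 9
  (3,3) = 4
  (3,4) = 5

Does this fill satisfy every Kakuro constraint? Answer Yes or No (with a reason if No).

No — the down run (1,4)–(3,4) sums to 17, not 18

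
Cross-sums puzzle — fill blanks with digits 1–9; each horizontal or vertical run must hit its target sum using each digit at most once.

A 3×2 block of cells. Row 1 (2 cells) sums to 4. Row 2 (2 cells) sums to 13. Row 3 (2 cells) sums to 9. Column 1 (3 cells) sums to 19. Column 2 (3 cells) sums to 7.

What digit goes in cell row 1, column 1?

4 in 2 cells must be {1,3}; 7 in 3 cells must be {1,2,4}.
The 4 across and the 19 down share only 3, so (1,1) = 3.
(1,2) = 4 − 3 = 1 completes the 4 across.
Given what's placed, (2,2) must be 4 to fit the 13 across and 7 down.
(3,1) = 7: the only remaining digit allowed by both the 9 across and the 19 down.
(3,2) = 9 − 7 = 2 completes the 9 across.
(2,1) = 13 − 4 = 9 completes the 13 across.

3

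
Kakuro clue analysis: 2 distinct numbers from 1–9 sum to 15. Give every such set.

{6,9}; {7,8}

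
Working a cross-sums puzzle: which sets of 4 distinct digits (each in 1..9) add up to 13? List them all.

{1,2,3,7}; {1,2,4,6}; {1,3,4,5}

4 distinct digits from 1–9 sum between 10 and 30.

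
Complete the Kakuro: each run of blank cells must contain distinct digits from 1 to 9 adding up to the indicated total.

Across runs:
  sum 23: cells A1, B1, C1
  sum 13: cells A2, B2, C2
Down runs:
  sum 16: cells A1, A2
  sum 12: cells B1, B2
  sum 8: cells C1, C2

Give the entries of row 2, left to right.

7 4 2

23 in 3 cells must be {6,8,9}; 16 in 2 cells must be {7,9}.
The 23 across and the 16 down share only 9, so A1 = 9.
Given what's placed, B1 must be 8 to fit the 23 across and 12 down.
C1 = 23 − 17 = 6 completes the 23 across.
A2 = 16 − 9 = 7 completes the 16 down.
B2 = 12 − 8 = 4 completes the 12 down.
C2 = 13 − 11 = 2 completes the 13 across.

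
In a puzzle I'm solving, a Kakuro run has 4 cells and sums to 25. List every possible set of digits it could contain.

4 distinct digits from 1–9 sum between 10 and 30.

{1,7,8,9}; {2,6,8,9}; {3,5,8,9}; {3,6,7,9}; {4,5,7,9}; {4,6,7,8}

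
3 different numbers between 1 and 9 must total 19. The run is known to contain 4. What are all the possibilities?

{4,6,9}; {4,7,8}

3 distinct digits from 1–9 sum between 6 and 24.
Keeping only sets containing 4.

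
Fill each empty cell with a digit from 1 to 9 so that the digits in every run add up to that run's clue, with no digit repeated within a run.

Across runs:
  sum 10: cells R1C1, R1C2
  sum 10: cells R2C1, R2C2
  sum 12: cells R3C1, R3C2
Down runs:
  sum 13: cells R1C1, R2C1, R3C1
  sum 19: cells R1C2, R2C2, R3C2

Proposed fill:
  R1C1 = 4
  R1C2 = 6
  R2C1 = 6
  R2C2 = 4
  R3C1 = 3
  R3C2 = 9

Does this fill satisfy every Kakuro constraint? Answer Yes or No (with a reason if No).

Across: 4+6=10; 6+4=10; 3+9=12. Down: 4+6+3=13; 6+4+9=19. No digit repeats within any run.

Yes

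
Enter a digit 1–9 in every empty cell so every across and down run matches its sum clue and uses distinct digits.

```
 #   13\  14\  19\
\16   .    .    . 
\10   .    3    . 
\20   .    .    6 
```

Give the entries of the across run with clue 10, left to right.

2, 3, 5

R2C3 = 5: the only remaining digit allowed by both the 10 across and the 19 down.
R1C3 = 19 − 11 = 8 completes the 19 down.
R2C1 = 10 − 8 = 2 completes the 10 across.
Given what's placed, R3C1 must be 5 to fit the 20 across and 13 down.
R3C2 = 20 − 11 = 9 completes the 20 across.
R1C1 = 13 − 7 = 6 completes the 13 down.
R1C2 = 16 − 14 = 2 completes the 16 across.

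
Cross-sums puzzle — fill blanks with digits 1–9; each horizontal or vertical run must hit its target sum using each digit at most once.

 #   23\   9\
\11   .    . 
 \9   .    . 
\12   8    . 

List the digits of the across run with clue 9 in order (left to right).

23 in 3 cells must be {6,8,9}.
Given what's placed, R2C1 must be 6 to fit the 9 across and 23 down.
R2C2 = 9 − 6 = 3 completes the 9 across.
R3C2 = 12 − 8 = 4 completes the 12 across.
R1C1 = 23 − 14 = 9 completes the 23 down.
R1C2 = 11 − 9 = 2 completes the 11 across.

6, 3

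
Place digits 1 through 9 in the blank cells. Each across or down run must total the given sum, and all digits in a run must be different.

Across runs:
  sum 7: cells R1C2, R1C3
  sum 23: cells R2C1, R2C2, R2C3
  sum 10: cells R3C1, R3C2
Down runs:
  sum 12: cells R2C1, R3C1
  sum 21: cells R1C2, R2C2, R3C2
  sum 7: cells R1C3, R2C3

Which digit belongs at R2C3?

6

23 in 3 cells must be {6,8,9}.
The 23 across and the 7 down share only 6, so R2C3 = 6.
R1C3 = 7 − 6 = 1 completes the 7 down.
R1C2 = 7 − 1 = 6 completes the 7 across.
R2C2 = 8: the only remaining digit allowed by both the 23 across and the 21 down.
R3C2 = 21 − 14 = 7 completes the 21 down.
R2C1 = 23 − 14 = 9 completes the 23 across.
R3C1 = 10 − 7 = 3 completes the 10 across.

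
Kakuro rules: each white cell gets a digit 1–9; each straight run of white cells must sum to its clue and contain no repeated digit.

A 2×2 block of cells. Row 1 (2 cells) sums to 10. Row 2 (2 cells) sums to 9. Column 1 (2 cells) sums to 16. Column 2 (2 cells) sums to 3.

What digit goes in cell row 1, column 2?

16 in 2 cells must be {7,9}; 3 in 2 cells must be {1,2}.
The 9 across and the 16 down share only 7, so (2,1) = 7.
(2,2) = 9 − 7 = 2 completes the 9 across.
(1,1) = 16 − 7 = 9 completes the 16 down.
(1,2) = 10 − 9 = 1 completes the 10 across.

1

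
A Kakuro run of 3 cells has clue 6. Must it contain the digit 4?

No

The only way to make 6 from 3 distinct digits is {1,2,3}, which does not contain 4.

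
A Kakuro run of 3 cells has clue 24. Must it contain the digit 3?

No

The only way to make 24 from 3 distinct digits is {7,8,9}, which does not contain 3.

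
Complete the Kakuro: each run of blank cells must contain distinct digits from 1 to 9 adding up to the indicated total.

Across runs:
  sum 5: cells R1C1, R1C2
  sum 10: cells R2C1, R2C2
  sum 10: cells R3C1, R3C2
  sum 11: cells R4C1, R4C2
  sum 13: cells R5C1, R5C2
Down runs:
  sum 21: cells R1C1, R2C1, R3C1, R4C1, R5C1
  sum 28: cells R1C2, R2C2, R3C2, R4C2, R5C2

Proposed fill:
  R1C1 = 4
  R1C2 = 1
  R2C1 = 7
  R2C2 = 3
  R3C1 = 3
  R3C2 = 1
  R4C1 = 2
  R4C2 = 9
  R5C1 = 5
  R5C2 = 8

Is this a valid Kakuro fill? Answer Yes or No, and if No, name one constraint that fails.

No — the down run R1C2–R5C2 sums to 22, not 28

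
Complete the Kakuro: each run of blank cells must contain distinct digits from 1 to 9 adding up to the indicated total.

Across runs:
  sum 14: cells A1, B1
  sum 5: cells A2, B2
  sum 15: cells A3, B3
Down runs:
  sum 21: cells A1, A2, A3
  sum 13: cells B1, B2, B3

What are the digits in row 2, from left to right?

4 1

The 5 across and the 21 down share only 4, so A2 = 4.
B2 = 5 − 4 = 1 completes the 5 across.
Nothing is forced directly, so branch on A1, whose candidates are 8 or 9. If A1 = 8: then B1 would have to be in {6} for the 14 across but in {3,4,5,7,8,9} for the 13 down — contradiction. So A1 = 9.
B1 = 14 − 9 = 5 completes the 14 across.
A3 = 21 − 13 = 8 completes the 21 down.
B3 = 15 − 8 = 7 completes the 15 across.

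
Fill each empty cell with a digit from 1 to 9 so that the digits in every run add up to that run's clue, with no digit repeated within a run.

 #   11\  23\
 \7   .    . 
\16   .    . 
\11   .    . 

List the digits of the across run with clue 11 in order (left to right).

3, 8

16 in 2 cells must be {7,9}; 23 in 3 cells must be {6,8,9}.
The 7 across and the 23 down share only 6, so R1C2 = 6.
The 16 across and the 11 down share only 7, so R2C1 = 7.
R2C2 = 16 − 7 = 9 completes the 16 across.
R3C1 = 3: the only remaining digit allowed by both the 11 across and the 11 down.
R3C2 = 11 − 3 = 8 completes the 11 across.
R1C1 = 7 − 6 = 1 completes the 7 across.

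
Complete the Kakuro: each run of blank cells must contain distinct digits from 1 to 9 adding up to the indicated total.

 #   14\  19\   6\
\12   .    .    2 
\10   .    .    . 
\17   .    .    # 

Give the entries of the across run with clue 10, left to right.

1 5 4

17 in 2 cells must be {8,9}.
R2C3 = 6 − 2 = 4 completes the 6 down.
R2C2 = 5: the only remaining digit allowed by both the 10 across and the 19 down.
Given what's placed, R3C2 must be 8 to fit the 17 across and 19 down.
R1C2 = 19 − 13 = 6 completes the 19 down.
R2C1 = 10 − 9 = 1 completes the 10 across.
R3C1 = 17 − 8 = 9 completes the 17 across.
R1C1 = 12 − 8 = 4 completes the 12 across.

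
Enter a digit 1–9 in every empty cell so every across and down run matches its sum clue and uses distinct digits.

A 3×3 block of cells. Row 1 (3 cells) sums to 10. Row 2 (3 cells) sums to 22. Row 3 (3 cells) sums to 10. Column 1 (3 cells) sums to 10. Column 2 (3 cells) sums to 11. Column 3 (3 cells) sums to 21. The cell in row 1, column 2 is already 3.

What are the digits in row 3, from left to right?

No cell is forced outright now. (2,2) can only be 6 or 7 (the digits allowed by both its 22 across and its 11 down). If (2,2) = 7: that forces (2,1) = 6, (2,3) = 9, (3,2) = 1, (1,1) = 1, after which (1,3) would have to be in {6} for the 10 across but in {4,5,7,8} for the 21 down — contradiction. So (2,2) = 6.
Given what's placed, (2,1) must be 7 to fit the 22 across and 10 down.
(2,3) = 22 − 13 = 9 completes the 22 across.
(3,2) = 11 − 9 = 2 completes the 11 down.
Given what's placed, (1,3) must be 5 to fit the 10 across and 21 down.
Given what's placed, (3,1) must be 1 to fit the 10 across and 10 down.
(3,3) = 10 − 3 = 7 completes the 10 across.
(1,1) = 10 − 8 = 2 completes the 10 across.

1 2 7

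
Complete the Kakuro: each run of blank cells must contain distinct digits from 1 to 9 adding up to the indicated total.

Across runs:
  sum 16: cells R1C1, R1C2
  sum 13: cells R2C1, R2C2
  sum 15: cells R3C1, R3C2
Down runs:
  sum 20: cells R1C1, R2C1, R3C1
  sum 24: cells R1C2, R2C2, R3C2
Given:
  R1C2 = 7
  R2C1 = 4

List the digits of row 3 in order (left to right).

7 8

16 in 2 cells must be {7,9}; 24 in 3 cells must be {7,8,9}.
R1C1 = 16 − 7 = 9 completes the 16 across.
R2C2 = 13 − 4 = 9 completes the 13 across.
R3C1 = 20 − 13 = 7 completes the 20 down.
R3C2 = 15 − 7 = 8 completes the 15 across.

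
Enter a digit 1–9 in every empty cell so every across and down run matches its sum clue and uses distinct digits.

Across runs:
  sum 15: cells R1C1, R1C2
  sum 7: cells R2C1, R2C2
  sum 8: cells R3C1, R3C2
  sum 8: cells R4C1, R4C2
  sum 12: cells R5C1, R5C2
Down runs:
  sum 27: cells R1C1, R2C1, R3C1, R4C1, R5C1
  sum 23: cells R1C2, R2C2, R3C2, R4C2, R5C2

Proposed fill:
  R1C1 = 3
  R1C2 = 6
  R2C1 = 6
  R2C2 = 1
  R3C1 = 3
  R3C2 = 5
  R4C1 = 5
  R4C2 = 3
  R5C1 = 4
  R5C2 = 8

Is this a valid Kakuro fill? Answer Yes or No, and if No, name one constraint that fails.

No — the across run R1C1–R1C2 sums to 9, not 15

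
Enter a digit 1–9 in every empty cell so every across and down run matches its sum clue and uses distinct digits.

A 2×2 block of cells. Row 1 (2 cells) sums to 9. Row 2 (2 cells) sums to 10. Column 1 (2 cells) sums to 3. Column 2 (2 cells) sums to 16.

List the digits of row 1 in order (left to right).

3 in 2 cells must be {1,2}; 16 in 2 cells must be {7,9}.
The 9 across and the 16 down share only 7, so (1,2) = 7.
(2,2) = 16 − 7 = 9 completes the 16 down.
(1,1) = 9 − 7 = 2 completes the 9 across.
(2,1) = 10 − 9 = 1 completes the 10 across.

2, 7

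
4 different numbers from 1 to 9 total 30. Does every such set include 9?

Yes

The only way to make 30 from 4 distinct digits is {6,7,8,9}, which contains 9.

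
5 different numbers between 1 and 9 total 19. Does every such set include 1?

Yes

Every partition of 19 into 5 distinct digits includes 1: {1,2,3,4,9}, {1,2,3,5,8}, {1,2,3,6,7}, {1,2,4,5,7}, {1,3,4,5,6}.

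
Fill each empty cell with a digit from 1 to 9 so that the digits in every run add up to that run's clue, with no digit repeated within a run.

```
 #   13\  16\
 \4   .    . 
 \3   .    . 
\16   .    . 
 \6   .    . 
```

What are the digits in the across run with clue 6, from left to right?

4 in 2 cells must be {1,3}; 3 in 2 cells must be {1,2}; 16 in 2 cells must be {7,9}.
Only 7 fits R3C1 under both its across sum 16 and down sum 13.
R3C2 = 16 − 7 = 9 completes the 16 across.
Given what's placed, R1C2 must be 1 to fit the 4 across and 16 down.
R2C2 = 2: the only remaining digit allowed by both the 3 across and the 16 down.
R4C2 = 16 − 12 = 4 completes the 16 down.
R1C1 = 4 − 1 = 3 completes the 4 across.
R2C1 = 3 − 2 = 1 completes the 3 across.
R4C1 = 6 − 4 = 2 completes the 6 across.

2 4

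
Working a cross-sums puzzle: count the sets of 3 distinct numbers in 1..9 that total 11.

3 distinct digits from 1–9 sum between 6 and 24.
Enumerating: {1,2,8}, {1,3,7}, {1,4,6}, {2,3,6}, {2,4,5}.

5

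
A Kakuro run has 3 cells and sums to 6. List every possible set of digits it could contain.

3 distinct digits from 1–9 sum between 6 and 24.
Only one set works: {1,2,3}.

{1,2,3}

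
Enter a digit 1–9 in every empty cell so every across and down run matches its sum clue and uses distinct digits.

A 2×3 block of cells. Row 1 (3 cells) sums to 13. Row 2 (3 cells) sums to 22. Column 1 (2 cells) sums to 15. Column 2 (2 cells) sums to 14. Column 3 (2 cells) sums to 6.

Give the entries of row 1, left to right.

The 22 across and the 6 down share only 5, so (2,3) = 5.
(1,3) = 6 − 5 = 1 completes the 6 down.
Nothing is forced directly, so branch on (2,1), whose candidates are 8 or 9. If (2,1) = 9: then (1,1) would have to be in {3,4,5,7,8,9} for the 13 across but in {6} for the 15 down — contradiction. So (2,1) = 8.
(1,1) = 15 − 8 = 7 completes the 15 down.
(1,2) = 13 − 8 = 5 completes the 13 across.
(2,2) = 22 − 13 = 9 completes the 22 across.

7 5 1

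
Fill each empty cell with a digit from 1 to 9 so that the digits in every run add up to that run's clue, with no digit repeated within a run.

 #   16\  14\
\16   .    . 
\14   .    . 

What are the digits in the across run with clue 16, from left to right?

16 in 2 cells must be {7,9}.
The 16 across and the 14 down share only 9, so R1C2 = 9.
The 14 across and the 16 down share only 9, so R2C1 = 9.
R2C2 = 14 − 9 = 5 completes the 14 across.
R1C1 = 16 − 9 = 7 completes the 16 across.

7, 9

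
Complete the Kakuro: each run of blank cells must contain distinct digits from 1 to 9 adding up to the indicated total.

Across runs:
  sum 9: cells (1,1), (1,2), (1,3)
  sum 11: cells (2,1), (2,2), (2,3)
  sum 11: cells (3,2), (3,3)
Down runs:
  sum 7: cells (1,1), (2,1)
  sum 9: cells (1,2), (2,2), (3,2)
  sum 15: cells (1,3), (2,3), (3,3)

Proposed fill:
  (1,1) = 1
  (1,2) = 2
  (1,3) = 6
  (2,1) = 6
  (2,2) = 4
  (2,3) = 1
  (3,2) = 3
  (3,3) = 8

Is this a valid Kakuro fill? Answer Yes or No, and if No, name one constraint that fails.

Yes

Across: 1+2+6=9; 6+4+1=11; 3+8=11. Down: 1+6=7; 2+4+3=9; 6+1+8=15. No digit repeats within any run.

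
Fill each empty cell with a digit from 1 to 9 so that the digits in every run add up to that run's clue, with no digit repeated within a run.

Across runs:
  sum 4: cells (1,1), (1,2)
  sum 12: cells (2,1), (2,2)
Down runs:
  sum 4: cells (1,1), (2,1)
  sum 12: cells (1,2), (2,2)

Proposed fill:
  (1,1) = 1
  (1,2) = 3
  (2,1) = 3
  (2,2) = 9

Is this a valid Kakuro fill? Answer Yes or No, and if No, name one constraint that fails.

Across: 1+3=4; 3+9=12. Down: 1+3=4; 3+9=12. No digit repeats within any run.

Yes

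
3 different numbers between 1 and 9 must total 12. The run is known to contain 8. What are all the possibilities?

{1,3,8}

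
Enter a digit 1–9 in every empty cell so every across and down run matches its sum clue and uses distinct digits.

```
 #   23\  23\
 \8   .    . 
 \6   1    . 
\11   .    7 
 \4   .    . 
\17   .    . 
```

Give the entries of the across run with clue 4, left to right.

3 1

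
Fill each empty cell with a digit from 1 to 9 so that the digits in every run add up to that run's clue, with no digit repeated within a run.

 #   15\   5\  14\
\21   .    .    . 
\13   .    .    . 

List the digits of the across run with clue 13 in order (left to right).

7 1 5

The 21 across and the 5 down share only 4, so R1C2 = 4.
R2C2 = 5 − 4 = 1 completes the 5 down.
Nothing is forced directly, so branch on R1C1, whose candidates are 8 or 9. If R1C1 = 9: that forces R1C3 = 8, after which R2C1 would have to be in {3,4,5,7,8,9} for the 13 across but in {6} for the 15 down — contradiction. So R1C1 = 8.
R1C3 = 21 − 12 = 9 completes the 21 across.
R2C1 = 15 − 8 = 7 completes the 15 down.
R2C3 = 13 − 8 = 5 completes the 13 across.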